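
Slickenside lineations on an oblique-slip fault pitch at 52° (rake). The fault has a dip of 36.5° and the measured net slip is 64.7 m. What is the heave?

dip-slip = net slip × sin(rake) = 64.7 m × sin(52°) = 50.98 m
heave = dip-slip × cos(dip) = 50.98 × cos(36.5°) = 41 m

41 m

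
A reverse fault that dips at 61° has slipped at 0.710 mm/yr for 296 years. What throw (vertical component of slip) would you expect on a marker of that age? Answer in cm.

dip-slip = rate × time = 0.710 mm/yr × 296 years = 0.2102 m
throw = dip-slip × sin(dip) = 0.2102 × sin(61°) = 0.184 m = 18.4 cm

18.4 cm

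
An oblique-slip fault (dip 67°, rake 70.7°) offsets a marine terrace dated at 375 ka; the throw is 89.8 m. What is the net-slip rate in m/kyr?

dip-slip = throw / sin(dip) = 89.8 / sin(67°) = 97.56 m
net slip = dip-slip / sin(rake) = 97.56 / sin(70.7°) = 103.4 m
rate = 103.4 m / 375 ka = 0.000276 m/yr = 0.276 m/kyr

0.276 m/kyr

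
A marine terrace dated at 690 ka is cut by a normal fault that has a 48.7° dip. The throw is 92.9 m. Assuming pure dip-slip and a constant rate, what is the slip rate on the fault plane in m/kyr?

0.179 m/kyr

dip-slip = throw / sin(dip) = 92.9 m / sin(48.7°) = 123.7 m
rate = 123.7 m / 690 ka = 0.000179 m/yr = 0.179 m/kyr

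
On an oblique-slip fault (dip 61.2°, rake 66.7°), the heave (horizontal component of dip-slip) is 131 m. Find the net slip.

dip-slip = heave / cos(dip) = 131 / cos(61.2°) = 271.9 m
net slip = dip-slip / sin(rake) = 271.9 / sin(66.7°) = 296 m

296 m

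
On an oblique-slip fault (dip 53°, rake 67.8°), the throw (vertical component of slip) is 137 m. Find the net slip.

dip-slip = throw / sin(dip) = 137 / sin(53°) = 171.5 m
net slip = dip-slip / sin(rake) = 171.5 / sin(67.8°) = 185 m

185 m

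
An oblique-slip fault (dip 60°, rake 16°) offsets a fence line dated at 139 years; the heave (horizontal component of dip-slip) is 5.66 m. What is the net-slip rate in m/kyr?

dip-slip = heave / cos(dip) = 5.66 / cos(60°) = 11.32 m
net slip = dip-slip / sin(rake) = 11.32 / sin(16°) = 41.07 m
rate = 41.07 m / 139 years = 0.295 m/yr = 295 m/kyr

295 m/kyr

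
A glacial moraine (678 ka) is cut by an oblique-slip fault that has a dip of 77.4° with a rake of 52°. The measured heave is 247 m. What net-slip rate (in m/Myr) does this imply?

2120 m/Myr

dip-slip = heave / cos(dip) = 247 / cos(77.4°) = 1132 m
net slip = dip-slip / sin(rake) = 1132 / sin(52°) = 1437 m
rate = 1437 m / 678 ka = 0.00212 m/yr = 2120 m/Myr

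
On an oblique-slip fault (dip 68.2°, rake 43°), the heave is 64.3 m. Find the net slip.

dip-slip = heave / cos(dip) = 64.3 / cos(68.2°) = 173.1 m
net slip = dip-slip / sin(rake) = 173.1 / sin(43°) = 254 m

254 m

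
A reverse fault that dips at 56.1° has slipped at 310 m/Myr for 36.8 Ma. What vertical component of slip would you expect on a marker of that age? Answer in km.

9.47 km

dip-slip = rate × time = 310 m/Myr × 36.8 Ma = 11410 m
throw = dip-slip × sin(dip) = 11410 × sin(56.1°) = 9470 m = 9.47 km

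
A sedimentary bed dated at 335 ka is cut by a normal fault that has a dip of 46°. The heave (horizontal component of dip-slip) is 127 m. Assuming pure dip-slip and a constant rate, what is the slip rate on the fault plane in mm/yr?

0.546 mm/yr

dip-slip = heave / cos(dip) = 127 m / cos(46°) = 182.8 m
rate = 182.8 m / 335 ka = 0.000546 m/yr = 0.546 mm/yr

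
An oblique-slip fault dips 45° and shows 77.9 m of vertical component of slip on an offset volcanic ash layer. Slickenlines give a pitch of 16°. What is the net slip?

dip-slip = throw / sin(dip) = 77.9 / sin(45°) = 110.2 m
net slip = dip-slip / sin(rake) = 110.2 / sin(16°) = 400 m

400 m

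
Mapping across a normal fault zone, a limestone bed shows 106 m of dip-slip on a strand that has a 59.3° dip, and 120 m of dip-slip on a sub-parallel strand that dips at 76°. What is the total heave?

83.1 m

heave_A = 106 × cos(59.3°) = 54.12 m
heave_B = 120 × cos(76°) = 29.03 m
total = 54.12 + 29.03 = 83.1 m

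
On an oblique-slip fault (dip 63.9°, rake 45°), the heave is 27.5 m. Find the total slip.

88.4 m

dip-slip = heave / cos(dip) = 27.5 / cos(63.9°) = 62.51 m
net slip = dip-slip / sin(rake) = 62.51 / sin(45°) = 88.4 m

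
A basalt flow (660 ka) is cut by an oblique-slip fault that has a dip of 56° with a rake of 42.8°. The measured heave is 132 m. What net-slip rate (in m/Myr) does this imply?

dip-slip = heave / cos(dip) = 132 / cos(56°) = 236.1 m
net slip = dip-slip / sin(rake) = 236.1 / sin(42.8°) = 347.4 m
rate = 347.4 m / 660 ka = 0.000526 m/yr = 526 m/Myr

526 m/Myr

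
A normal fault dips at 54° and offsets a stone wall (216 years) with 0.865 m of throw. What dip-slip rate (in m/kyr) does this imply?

4.95 m/kyr

dip-slip = throw / sin(dip) = 0.865 m / sin(54°) = 1.069 m
rate = 1.069 m / 216 years = 0.00495 m/yr = 4.95 m/kyr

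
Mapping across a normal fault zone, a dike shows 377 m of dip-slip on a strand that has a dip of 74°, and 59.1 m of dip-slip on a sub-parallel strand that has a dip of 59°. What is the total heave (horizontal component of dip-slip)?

heave_A = 377 × cos(74°) = 103.9 m
heave_B = 59.1 × cos(59°) = 30.44 m
total = 103.9 + 30.44 = 134 m

134 m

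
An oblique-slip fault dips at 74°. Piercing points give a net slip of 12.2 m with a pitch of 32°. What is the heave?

1.78 m

dip-slip = net slip × sin(rake) = 12.2 m × sin(32°) = 6.465 m
heave = dip-slip × cos(dip) = 6.465 × cos(74°) = 1.78 m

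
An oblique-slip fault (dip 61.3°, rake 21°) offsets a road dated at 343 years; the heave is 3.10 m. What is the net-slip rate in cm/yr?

dip-slip = heave / cos(dip) = 3.10 / cos(61.3°) = 6.455 m
net slip = dip-slip / sin(rake) = 6.455 / sin(21°) = 18.01 m
rate = 18.01 m / 343 years = 0.0525 m/yr = 5.25 cm/yr

5.25 cm/yr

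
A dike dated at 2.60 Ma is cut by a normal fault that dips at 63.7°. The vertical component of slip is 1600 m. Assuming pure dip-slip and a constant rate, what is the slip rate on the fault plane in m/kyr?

0.686 m/kyr

dip-slip = throw / sin(dip) = 1600 m / sin(63.7°) = 1785 m
rate = 1785 m / 2.60 Ma = 0.000686 m/yr = 0.686 m/kyr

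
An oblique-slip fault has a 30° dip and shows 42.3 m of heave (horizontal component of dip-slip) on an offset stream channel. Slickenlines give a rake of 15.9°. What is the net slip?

dip-slip = heave / cos(dip) = 42.3 / cos(30°) = 48.84 m
net slip = dip-slip / sin(rake) = 48.84 / sin(15.9°) = 178 m

178 m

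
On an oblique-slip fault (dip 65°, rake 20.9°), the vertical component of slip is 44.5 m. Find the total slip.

dip-slip = throw / sin(dip) = 44.5 / sin(65°) = 49.10 m
net slip = dip-slip / sin(rake) = 49.10 / sin(20.9°) = 138 m

138 m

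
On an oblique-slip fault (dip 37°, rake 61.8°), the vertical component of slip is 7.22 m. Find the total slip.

13.6 m

dip-slip = throw / sin(dip) = 7.22 / sin(37°) = 12 m
net slip = dip-slip / sin(rake) = 12 / sin(61.8°) = 13.6 m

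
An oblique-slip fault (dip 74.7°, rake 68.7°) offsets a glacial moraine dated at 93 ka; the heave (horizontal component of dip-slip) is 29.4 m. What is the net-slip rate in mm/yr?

1.29 mm/yr

dip-slip = heave / cos(dip) = 29.4 / cos(74.7°) = 111.4 m
net slip = dip-slip / sin(rake) = 111.4 / sin(68.7°) = 119.6 m
rate = 119.6 m / 93 ka = 0.00129 m/yr = 1.29 mm/yr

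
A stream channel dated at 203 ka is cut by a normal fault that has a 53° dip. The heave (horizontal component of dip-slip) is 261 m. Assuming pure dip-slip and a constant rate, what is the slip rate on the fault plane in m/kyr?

dip-slip = heave / cos(dip) = 261 m / cos(53°) = 433.7 m
rate = 433.7 m / 203 ka = 0.00214 m/yr = 2.14 m/kyr

2.14 m/kyr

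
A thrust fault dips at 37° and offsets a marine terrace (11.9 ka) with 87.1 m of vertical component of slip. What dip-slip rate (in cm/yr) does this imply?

1.22 cm/yr

dip-slip = throw / sin(dip) = 87.1 m / sin(37°) = 144.7 m
rate = 144.7 m / 11.9 ka = 0.0122 m/yr = 1.22 cm/yr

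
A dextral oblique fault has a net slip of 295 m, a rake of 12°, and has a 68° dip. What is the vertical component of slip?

dip-slip = net slip × sin(rake) = 295 m × sin(12°) = 61.33 m
throw = dip-slip × sin(dip) = 61.33 × sin(68°) = 56.9 m

56.9 m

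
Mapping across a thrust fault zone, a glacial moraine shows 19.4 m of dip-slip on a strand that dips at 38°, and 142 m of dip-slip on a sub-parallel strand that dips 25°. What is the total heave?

144 m

heave_A = 19.4 × cos(38°) = 15.29 m
heave_B = 142 × cos(25°) = 128.7 m
total = 15.29 + 128.7 = 144 m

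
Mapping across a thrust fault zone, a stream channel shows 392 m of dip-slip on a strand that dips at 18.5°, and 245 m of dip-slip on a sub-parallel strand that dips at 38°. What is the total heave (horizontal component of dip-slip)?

heave_A = 392 × cos(18.5°) = 371.7 m
heave_B = 245 × cos(38°) = 193.1 m
total = 371.7 + 193.1 = 565 m

565 m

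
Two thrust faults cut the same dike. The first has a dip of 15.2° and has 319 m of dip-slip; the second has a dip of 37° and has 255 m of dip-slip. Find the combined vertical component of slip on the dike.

237 m

throw_A = 319 × sin(15.2°) = 83.64 m
throw_B = 255 × sin(37°) = 153.5 m
total = 83.64 + 153.5 = 237 m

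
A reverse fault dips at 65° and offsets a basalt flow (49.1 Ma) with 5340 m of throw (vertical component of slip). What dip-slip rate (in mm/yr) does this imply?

dip-slip = throw / sin(dip) = 5340 m / sin(65°) = 5892 m
rate = 5892 m / 49.1 Ma = 0.000120 m/yr = 0.120 mm/yr

0.120 mm/yr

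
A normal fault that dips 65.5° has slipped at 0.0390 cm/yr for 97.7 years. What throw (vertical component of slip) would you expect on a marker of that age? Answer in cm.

3.47 cm

dip-slip = rate × time = 0.0390 cm/yr × 97.7 years = 0.03810 m
throw = dip-slip × sin(dip) = 0.03810 × sin(65.5°) = 0.0347 m = 3.47 cm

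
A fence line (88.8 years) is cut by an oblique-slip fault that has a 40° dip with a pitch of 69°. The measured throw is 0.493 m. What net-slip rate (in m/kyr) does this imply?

dip-slip = throw / sin(dip) = 0.493 / sin(40°) = 0.7670 m
net slip = dip-slip / sin(rake) = 0.7670 / sin(69°) = 0.8215 m
rate = 0.8215 m / 88.8 years = 0.00925 m/yr = 9.25 m/kyr

9.25 m/kyr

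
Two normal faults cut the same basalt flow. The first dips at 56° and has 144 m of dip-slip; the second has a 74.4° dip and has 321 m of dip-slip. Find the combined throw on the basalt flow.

429 m

throw_A = 144 × sin(56°) = 119.4 m
throw_B = 321 × sin(74.4°) = 309.2 m
total = 119.4 + 309.2 = 429 m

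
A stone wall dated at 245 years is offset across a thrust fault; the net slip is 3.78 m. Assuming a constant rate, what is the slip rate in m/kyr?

rate = 3.78 m / 245 years = 0.0154 m/yr = 15.4 m/kyr

15.4 m/kyr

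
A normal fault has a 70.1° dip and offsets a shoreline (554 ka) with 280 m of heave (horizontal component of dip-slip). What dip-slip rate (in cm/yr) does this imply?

dip-slip = heave / cos(dip) = 280 m / cos(70.1°) = 822.6 m
rate = 822.6 m / 554 ka = 0.00148 m/yr = 0.148 cm/yr

0.148 cm/yr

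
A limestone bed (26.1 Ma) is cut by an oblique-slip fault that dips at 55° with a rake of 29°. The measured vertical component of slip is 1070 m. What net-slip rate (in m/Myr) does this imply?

dip-slip = throw / sin(dip) = 1070 / sin(55°) = 1306 m
net slip = dip-slip / sin(rake) = 1306 / sin(29°) = 2694 m
rate = 2694 m / 26.1 Ma = 0.000103 m/yr = 103 m/Myr

103 m/Myr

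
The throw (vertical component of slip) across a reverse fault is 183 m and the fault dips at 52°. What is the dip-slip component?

232 m

dip-slip = throw / sin(dip) = 183 / sin(52°) = 232 m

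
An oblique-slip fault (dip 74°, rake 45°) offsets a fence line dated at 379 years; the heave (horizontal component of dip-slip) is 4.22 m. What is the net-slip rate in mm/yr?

dip-slip = heave / cos(dip) = 4.22 / cos(74°) = 15.31 m
net slip = dip-slip / sin(rake) = 15.31 / sin(45°) = 21.65 m
rate = 21.65 m / 379 years = 0.0571 m/yr = 57.1 mm/yr

57.1 mm/yr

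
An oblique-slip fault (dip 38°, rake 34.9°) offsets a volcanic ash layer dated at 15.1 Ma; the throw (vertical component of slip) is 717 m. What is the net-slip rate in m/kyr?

dip-slip = throw / sin(dip) = 717 / sin(38°) = 1165 m
net slip = dip-slip / sin(rake) = 1165 / sin(34.9°) = 2035 m
rate = 2035 m / 15.1 Ma = 0.000135 m/yr = 0.135 m/kyr

0.135 m/kyr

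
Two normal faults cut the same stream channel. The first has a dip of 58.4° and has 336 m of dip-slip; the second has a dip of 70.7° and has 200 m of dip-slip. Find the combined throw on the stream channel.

throw_A = 336 × sin(58.4°) = 286.2 m
throw_B = 200 × sin(70.7°) = 188.8 m
total = 286.2 + 188.8 = 475 m

475 m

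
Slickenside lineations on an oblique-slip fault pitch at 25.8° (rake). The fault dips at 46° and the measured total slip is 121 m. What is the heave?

dip-slip = net slip × sin(rake) = 121 m × sin(25.8°) = 52.66 m
heave = dip-slip × cos(dip) = 52.66 × cos(46°) = 36.6 m

36.6 m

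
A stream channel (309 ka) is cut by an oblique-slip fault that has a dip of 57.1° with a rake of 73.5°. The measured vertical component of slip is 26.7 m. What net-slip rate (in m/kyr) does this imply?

dip-slip = throw / sin(dip) = 26.7 / sin(57.1°) = 31.80 m
net slip = dip-slip / sin(rake) = 31.80 / sin(73.5°) = 33.17 m
rate = 33.17 m / 309 ka = 0.000107 m/yr = 0.107 m/kyr

0.107 m/kyr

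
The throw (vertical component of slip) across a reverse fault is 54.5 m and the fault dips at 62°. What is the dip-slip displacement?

dip-slip = throw / sin(dip) = 54.5 / sin(62°) = 61.7 m

61.7 m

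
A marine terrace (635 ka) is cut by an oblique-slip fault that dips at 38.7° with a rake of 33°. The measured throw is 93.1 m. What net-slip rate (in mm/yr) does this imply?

0.431 mm/yr

dip-slip = throw / sin(dip) = 93.1 / sin(38.7°) = 148.9 m
net slip = dip-slip / sin(rake) = 148.9 / sin(33°) = 273.4 m
rate = 273.4 m / 635 ka = 0.000431 m/yr = 0.431 mm/yr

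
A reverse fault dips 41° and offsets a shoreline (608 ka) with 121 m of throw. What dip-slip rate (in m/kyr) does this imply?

0.303 m/kyr

dip-slip = throw / sin(dip) = 121 m / sin(41°) = 184.4 m
rate = 184.4 m / 608 ka = 0.000303 m/yr = 0.303 m/kyr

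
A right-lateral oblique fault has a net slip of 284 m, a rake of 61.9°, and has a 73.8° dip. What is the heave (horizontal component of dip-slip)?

dip-slip = net slip × sin(rake) = 284 m × sin(61.9°) = 250.5 m
heave = dip-slip × cos(dip) = 250.5 × cos(73.8°) = 69.9 m

69.9 m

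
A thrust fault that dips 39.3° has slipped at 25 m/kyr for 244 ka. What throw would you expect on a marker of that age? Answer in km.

dip-slip = rate × time = 25 m/kyr × 244 ka = 6100 m
throw = dip-slip × sin(dip) = 6100 × sin(39.3°) = 3860 m = 3.86 km

3.86 km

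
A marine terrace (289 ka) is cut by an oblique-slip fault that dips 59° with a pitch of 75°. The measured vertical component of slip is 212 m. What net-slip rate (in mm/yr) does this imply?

0.886 mm/yr

dip-slip = throw / sin(dip) = 212 / sin(59°) = 247.3 m
net slip = dip-slip / sin(rake) = 247.3 / sin(75°) = 256.1 m
rate = 256.1 m / 289 ka = 0.000886 m/yr = 0.886 mm/yr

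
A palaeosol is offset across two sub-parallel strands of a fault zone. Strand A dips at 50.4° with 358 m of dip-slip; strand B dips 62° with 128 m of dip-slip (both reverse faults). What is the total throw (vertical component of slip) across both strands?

throw_A = 358 × sin(50.4°) = 275.8 m
throw_B = 128 × sin(62°) = 113 m
total = 275.8 + 113 = 389 m

389 m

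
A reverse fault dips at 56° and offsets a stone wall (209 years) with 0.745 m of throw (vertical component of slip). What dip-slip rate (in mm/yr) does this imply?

4.30 mm/yr

dip-slip = throw / sin(dip) = 0.745 m / sin(56°) = 0.8986 m
rate = 0.8986 m / 209 years = 0.00430 m/yr = 4.30 mm/yr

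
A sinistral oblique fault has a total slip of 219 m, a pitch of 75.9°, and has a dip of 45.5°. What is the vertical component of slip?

dip-slip = net slip × sin(rake) = 219 m × sin(75.9°) = 212.4 m
throw = dip-slip × sin(dip) = 212.4 × sin(45.5°) = 151 m

151 m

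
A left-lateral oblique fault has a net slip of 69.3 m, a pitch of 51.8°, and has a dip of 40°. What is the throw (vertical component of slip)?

dip-slip = net slip × sin(rake) = 69.3 m × sin(51.8°) = 54.46 m
throw = dip-slip × sin(dip) = 54.46 × sin(40°) = 35 m

35 m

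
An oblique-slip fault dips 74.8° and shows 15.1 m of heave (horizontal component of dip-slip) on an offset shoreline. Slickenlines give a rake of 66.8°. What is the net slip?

dip-slip = heave / cos(dip) = 15.1 / cos(74.8°) = 57.59 m
net slip = dip-slip / sin(rake) = 57.59 / sin(66.8°) = 62.7 m

62.7 m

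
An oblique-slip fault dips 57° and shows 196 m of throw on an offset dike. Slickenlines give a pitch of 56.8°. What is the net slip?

279 m

dip-slip = throw / sin(dip) = 196 / sin(57°) = 233.7 m
net slip = dip-slip / sin(rake) = 233.7 / sin(56.8°) = 279 m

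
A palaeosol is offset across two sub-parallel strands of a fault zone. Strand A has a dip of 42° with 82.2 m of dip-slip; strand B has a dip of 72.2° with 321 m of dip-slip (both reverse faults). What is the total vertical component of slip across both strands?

361 m

throw_A = 82.2 × sin(42°) = 55 m
throw_B = 321 × sin(72.2°) = 305.6 m
total = 55 + 305.6 = 361 m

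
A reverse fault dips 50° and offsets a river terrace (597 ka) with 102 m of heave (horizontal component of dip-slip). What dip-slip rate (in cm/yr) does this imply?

dip-slip = heave / cos(dip) = 102 m / cos(50°) = 158.7 m
rate = 158.7 m / 597 ka = 0.000266 m/yr = 0.0266 cm/yr

0.0266 cm/yr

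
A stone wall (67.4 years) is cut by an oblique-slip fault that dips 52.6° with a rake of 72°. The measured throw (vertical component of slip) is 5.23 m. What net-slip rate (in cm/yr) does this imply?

dip-slip = throw / sin(dip) = 5.23 / sin(52.6°) = 6.583 m
net slip = dip-slip / sin(rake) = 6.583 / sin(72°) = 6.922 m
rate = 6.922 m / 67.4 years = 0.103 m/yr = 10.3 cm/yr

10.3 cm/yr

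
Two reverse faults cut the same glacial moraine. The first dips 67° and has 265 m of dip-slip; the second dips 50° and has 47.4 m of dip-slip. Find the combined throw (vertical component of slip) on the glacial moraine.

280 m

throw_A = 265 × sin(67°) = 243.9 m
throw_B = 47.4 × sin(50°) = 36.31 m
total = 243.9 + 36.31 = 280 m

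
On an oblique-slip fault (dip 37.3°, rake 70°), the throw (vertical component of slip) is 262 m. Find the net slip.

460 m

dip-slip = throw / sin(dip) = 262 / sin(37.3°) = 432.4 m
net slip = dip-slip / sin(rake) = 432.4 / sin(70°) = 460 m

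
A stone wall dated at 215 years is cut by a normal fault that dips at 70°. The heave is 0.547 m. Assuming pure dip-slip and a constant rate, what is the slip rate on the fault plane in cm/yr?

0.744 cm/yr

dip-slip = heave / cos(dip) = 0.547 m / cos(70°) = 1.599 m
rate = 1.599 m / 215 years = 0.00744 m/yr = 0.744 cm/yr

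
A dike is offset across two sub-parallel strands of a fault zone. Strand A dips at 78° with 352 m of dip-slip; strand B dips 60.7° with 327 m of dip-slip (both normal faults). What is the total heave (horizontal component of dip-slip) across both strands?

233 m

heave_A = 352 × cos(78°) = 73.18 m
heave_B = 327 × cos(60.7°) = 160 m
total = 73.18 + 160 = 233 m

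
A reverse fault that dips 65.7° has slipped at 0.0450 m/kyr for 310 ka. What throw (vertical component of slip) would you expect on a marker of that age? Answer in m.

dip-slip = rate × time = 0.0450 m/kyr × 310 ka = 13.95 m
throw = dip-slip × sin(dip) = 13.95 × sin(65.7°) = 12.7 m

12.7 m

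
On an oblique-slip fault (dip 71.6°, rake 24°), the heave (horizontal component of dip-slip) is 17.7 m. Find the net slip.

138 m

dip-slip = heave / cos(dip) = 17.7 / cos(71.6°) = 56.07 m
net slip = dip-slip / sin(rake) = 56.07 / sin(24°) = 138 m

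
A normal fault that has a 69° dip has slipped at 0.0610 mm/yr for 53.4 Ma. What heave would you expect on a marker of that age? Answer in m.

1170 m

dip-slip = rate × time = 0.0610 mm/yr × 53.4 Ma = 3257 m
heave = dip-slip × cos(dip) = 3257 × cos(69°) = 1170 m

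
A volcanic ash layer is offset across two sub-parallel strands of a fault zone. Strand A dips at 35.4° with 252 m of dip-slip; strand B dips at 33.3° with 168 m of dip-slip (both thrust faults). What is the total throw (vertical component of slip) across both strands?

throw_A = 252 × sin(35.4°) = 146 m
throw_B = 168 × sin(33.3°) = 92.24 m
total = 146 + 92.24 = 238 m

238 m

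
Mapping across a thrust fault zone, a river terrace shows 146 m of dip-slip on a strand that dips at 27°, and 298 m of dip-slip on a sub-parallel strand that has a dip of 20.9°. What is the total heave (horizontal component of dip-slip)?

heave_A = 146 × cos(27°) = 130.1 m
heave_B = 298 × cos(20.9°) = 278.4 m
total = 130.1 + 278.4 = 408 m

408 m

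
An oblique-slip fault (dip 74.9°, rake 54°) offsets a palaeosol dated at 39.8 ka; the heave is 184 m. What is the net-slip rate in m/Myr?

dip-slip = heave / cos(dip) = 184 / cos(74.9°) = 706.3 m
net slip = dip-slip / sin(rake) = 706.3 / sin(54°) = 873.1 m
rate = 873.1 m / 39.8 ka = 0.0219 m/yr = 21900 m/Myr

21900 m/Myr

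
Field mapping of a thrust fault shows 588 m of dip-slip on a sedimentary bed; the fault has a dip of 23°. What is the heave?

541 m

heave = dip-slip × cos(dip) = 588 m × cos(23°) = 541 m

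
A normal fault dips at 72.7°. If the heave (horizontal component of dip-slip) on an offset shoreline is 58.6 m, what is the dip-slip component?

dip-slip = heave / cos(dip) = 58.6 / cos(72.7°) = 197 m

197 m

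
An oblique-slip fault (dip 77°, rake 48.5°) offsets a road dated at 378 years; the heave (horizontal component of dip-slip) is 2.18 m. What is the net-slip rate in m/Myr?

34200 m/Myr

dip-slip = heave / cos(dip) = 2.18 / cos(77°) = 9.691 m
net slip = dip-slip / sin(rake) = 9.691 / sin(48.5°) = 12.94 m
rate = 12.94 m / 378 years = 0.0342 m/yr = 34200 m/Myr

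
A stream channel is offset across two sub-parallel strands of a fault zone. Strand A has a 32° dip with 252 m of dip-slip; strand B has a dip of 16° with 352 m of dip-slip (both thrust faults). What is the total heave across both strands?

552 m

heave_A = 252 × cos(32°) = 213.7 m
heave_B = 352 × cos(16°) = 338.4 m
total = 213.7 + 338.4 = 552 m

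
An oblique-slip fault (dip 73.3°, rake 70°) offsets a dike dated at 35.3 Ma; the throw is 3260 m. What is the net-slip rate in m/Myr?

103 m/Myr

dip-slip = throw / sin(dip) = 3260 / sin(73.3°) = 3404 m
net slip = dip-slip / sin(rake) = 3404 / sin(70°) = 3622 m
rate = 3622 m / 35.3 Ma = 0.000103 m/yr = 103 m/Myr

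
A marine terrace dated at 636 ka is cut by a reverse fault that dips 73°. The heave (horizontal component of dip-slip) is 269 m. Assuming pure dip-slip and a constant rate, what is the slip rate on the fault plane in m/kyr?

dip-slip = heave / cos(dip) = 269 m / cos(73°) = 920.1 m
rate = 920.1 m / 636 ka = 0.00145 m/yr = 1.45 m/kyr

1.45 m/kyr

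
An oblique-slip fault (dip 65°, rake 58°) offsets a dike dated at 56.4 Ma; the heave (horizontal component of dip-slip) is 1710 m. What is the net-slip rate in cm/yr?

dip-slip = heave / cos(dip) = 1710 / cos(65°) = 4046 m
net slip = dip-slip / sin(rake) = 4046 / sin(58°) = 4771 m
rate = 4771 m / 56.4 Ma = 0.0000846 m/yr = 0.00846 cm/yr

0.00846 cm/yr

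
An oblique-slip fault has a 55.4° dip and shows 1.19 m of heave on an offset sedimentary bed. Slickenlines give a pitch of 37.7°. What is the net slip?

dip-slip = heave / cos(dip) = 1.19 / cos(55.4°) = 2.096 m
net slip = dip-slip / sin(rake) = 2.096 / sin(37.7°) = 3.43 m

3.43 m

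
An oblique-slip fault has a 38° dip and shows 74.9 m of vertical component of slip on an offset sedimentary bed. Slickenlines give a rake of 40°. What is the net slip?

189 m

dip-slip = throw / sin(dip) = 74.9 / sin(38°) = 121.7 m
net slip = dip-slip / sin(rake) = 121.7 / sin(40°) = 189 m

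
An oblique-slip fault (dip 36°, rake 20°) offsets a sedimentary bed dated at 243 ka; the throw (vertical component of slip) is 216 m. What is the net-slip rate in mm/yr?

4.42 mm/yr

dip-slip = throw / sin(dip) = 216 / sin(36°) = 367.5 m
net slip = dip-slip / sin(rake) = 367.5 / sin(20°) = 1074 m
rate = 1074 m / 243 ka = 0.00442 m/yr = 4.42 mm/yr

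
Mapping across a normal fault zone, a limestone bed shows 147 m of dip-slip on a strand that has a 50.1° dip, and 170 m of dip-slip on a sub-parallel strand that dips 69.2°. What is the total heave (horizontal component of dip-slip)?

155 m

heave_A = 147 × cos(50.1°) = 94.29 m
heave_B = 170 × cos(69.2°) = 60.37 m
total = 94.29 + 60.37 = 155 m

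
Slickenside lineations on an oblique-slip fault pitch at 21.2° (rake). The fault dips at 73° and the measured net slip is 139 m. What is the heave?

14.7 m

dip-slip = net slip × sin(rake) = 139 m × sin(21.2°) = 50.27 m
heave = dip-slip × cos(dip) = 50.27 × cos(73°) = 14.7 m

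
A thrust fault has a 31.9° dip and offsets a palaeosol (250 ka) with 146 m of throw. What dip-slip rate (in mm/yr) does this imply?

dip-slip = throw / sin(dip) = 146 m / sin(31.9°) = 276.3 m
rate = 276.3 m / 250 ka = 0.00111 m/yr = 1.11 mm/yr

1.11 mm/yr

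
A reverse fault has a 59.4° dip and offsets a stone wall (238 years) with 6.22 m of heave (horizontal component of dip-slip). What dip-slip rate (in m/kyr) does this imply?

51.3 m/kyr

dip-slip = heave / cos(dip) = 6.22 m / cos(59.4°) = 12.22 m
rate = 12.22 m / 238 years = 0.0513 m/yr = 51.3 m/kyr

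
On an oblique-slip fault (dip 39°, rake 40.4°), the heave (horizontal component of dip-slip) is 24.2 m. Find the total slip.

dip-slip = heave / cos(dip) = 24.2 / cos(39°) = 31.14 m
net slip = dip-slip / sin(rake) = 31.14 / sin(40.4°) = 48 m

48 m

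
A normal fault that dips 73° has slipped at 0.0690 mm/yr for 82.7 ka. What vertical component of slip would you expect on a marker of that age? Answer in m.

dip-slip = rate × time = 0.0690 mm/yr × 82.7 ka = 5.706 m
throw = dip-slip × sin(dip) = 5.706 × sin(73°) = 5.46 m

5.46 m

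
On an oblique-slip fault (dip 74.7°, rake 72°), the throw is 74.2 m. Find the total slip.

dip-slip = throw / sin(dip) = 74.2 / sin(74.7°) = 76.93 m
net slip = dip-slip / sin(rake) = 76.93 / sin(72°) = 80.9 m

80.9 m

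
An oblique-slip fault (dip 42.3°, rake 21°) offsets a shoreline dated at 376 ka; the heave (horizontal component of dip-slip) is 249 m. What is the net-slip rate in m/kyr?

dip-slip = heave / cos(dip) = 249 / cos(42.3°) = 336.7 m
net slip = dip-slip / sin(rake) = 336.7 / sin(21°) = 939.4 m
rate = 939.4 m / 376 ka = 0.00250 m/yr = 2.50 m/kyr

2.50 m/kyr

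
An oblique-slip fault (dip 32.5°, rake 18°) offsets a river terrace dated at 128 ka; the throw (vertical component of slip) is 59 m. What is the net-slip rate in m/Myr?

dip-slip = throw / sin(dip) = 59 / sin(32.5°) = 109.8 m
net slip = dip-slip / sin(rake) = 109.8 / sin(18°) = 355.3 m
rate = 355.3 m / 128 ka = 0.00278 m/yr = 2780 m/Myr

2780 m/Myr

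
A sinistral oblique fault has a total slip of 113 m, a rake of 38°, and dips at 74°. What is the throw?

66.9 m

dip-slip = net slip × sin(rake) = 113 m × sin(38°) = 69.57 m
throw = dip-slip × sin(dip) = 69.57 × sin(74°) = 66.9 m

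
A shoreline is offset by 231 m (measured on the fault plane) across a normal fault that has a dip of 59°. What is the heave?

heave = dip-slip × cos(dip) = 231 m × cos(59°) = 119 m

119 m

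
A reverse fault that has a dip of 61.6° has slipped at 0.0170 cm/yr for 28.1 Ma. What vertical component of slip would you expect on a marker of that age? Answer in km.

dip-slip = rate × time = 0.0170 cm/yr × 28.1 Ma = 4777 m
throw = dip-slip × sin(dip) = 4777 × sin(61.6°) = 4200 m = 4.20 km

4.20 km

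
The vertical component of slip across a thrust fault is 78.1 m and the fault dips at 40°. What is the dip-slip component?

122 m

dip-slip = throw / sin(dip) = 78.1 / sin(40°) = 122 m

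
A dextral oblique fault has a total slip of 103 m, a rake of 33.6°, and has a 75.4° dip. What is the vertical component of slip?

55.2 m

dip-slip = net slip × sin(rake) = 103 m × sin(33.6°) = 57 m
throw = dip-slip × sin(dip) = 57 × sin(75.4°) = 55.2 m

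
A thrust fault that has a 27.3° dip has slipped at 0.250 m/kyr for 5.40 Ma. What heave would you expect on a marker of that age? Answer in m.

dip-slip = rate × time = 0.250 m/kyr × 5.40 Ma = 1350 m
heave = dip-slip × cos(dip) = 1350 × cos(27.3°) = 1200 m

1200 m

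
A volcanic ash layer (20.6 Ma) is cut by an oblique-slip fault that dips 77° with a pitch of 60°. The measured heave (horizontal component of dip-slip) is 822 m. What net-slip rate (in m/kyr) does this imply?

0.205 m/kyr

dip-slip = heave / cos(dip) = 822 / cos(77°) = 3654 m
net slip = dip-slip / sin(rake) = 3654 / sin(60°) = 4219 m
rate = 4219 m / 20.6 Ma = 0.000205 m/yr = 0.205 m/kyr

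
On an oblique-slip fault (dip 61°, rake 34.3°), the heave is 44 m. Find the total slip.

dip-slip = heave / cos(dip) = 44 / cos(61°) = 90.76 m
net slip = dip-slip / sin(rake) = 90.76 / sin(34.3°) = 161 m

161 m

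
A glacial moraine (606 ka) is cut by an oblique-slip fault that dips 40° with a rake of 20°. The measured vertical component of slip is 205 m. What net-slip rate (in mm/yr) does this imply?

1.54 mm/yr

dip-slip = throw / sin(dip) = 205 / sin(40°) = 318.9 m
net slip = dip-slip / sin(rake) = 318.9 / sin(20°) = 932.5 m
rate = 932.5 m / 606 ka = 0.00154 m/yr = 1.54 mm/yr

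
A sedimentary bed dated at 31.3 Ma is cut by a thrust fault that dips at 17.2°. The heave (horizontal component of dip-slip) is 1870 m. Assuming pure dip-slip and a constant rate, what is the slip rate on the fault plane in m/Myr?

dip-slip = heave / cos(dip) = 1870 m / cos(17.2°) = 1958 m
rate = 1958 m / 31.3 Ma = 0.0000625 m/yr = 62.5 m/Myr

62.5 m/Myr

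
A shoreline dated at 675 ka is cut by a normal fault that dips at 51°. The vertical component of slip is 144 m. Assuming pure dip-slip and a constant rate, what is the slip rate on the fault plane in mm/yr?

0.275 mm/yr

dip-slip = throw / sin(dip) = 144 m / sin(51°) = 185.3 m
rate = 185.3 m / 675 ka = 0.000275 m/yr = 0.275 mm/yr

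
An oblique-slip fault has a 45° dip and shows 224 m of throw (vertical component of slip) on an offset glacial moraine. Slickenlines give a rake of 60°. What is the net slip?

dip-slip = throw / sin(dip) = 224 / sin(45°) = 316.8 m
net slip = dip-slip / sin(rake) = 316.8 / sin(60°) = 366 m

366 m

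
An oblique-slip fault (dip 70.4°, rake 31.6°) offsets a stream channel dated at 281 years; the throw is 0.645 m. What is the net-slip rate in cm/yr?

dip-slip = throw / sin(dip) = 0.645 / sin(70.4°) = 0.6847 m
net slip = dip-slip / sin(rake) = 0.6847 / sin(31.6°) = 1.307 m
rate = 1.307 m / 281 years = 0.00465 m/yr = 0.465 cm/yr

0.465 cm/yr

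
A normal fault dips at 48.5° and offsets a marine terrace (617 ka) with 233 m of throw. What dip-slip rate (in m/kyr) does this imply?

dip-slip = throw / sin(dip) = 233 m / sin(48.5°) = 311.1 m
rate = 311.1 m / 617 ka = 0.000504 m/yr = 0.504 m/kyr

0.504 m/kyr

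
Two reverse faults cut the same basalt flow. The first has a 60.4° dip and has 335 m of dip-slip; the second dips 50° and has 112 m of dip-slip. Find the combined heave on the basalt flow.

237 m

heave_A = 335 × cos(60.4°) = 165.5 m
heave_B = 112 × cos(50°) = 71.99 m
total = 165.5 + 71.99 = 237 m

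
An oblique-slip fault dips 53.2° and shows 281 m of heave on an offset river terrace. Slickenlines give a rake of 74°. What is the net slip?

dip-slip = heave / cos(dip) = 281 / cos(53.2°) = 469.1 m
net slip = dip-slip / sin(rake) = 469.1 / sin(74°) = 488 m

488 m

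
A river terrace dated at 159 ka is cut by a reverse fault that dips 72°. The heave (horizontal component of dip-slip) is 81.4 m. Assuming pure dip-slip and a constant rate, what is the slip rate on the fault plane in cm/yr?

dip-slip = heave / cos(dip) = 81.4 m / cos(72°) = 263.4 m
rate = 263.4 m / 159 ka = 0.00166 m/yr = 0.166 cm/yr

0.166 cm/yr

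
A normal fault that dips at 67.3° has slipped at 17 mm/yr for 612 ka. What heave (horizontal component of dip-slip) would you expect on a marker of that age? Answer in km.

4.01 km

dip-slip = rate × time = 17 mm/yr × 612 ka = 10400 m
heave = dip-slip × cos(dip) = 10400 × cos(67.3°) = 4010 m = 4.01 km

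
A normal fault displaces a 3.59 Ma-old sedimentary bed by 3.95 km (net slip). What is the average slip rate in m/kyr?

rate = 3.95 km / 3.59 Ma = 0.00110 m/yr = 1.10 m/kyr

1.10 m/kyr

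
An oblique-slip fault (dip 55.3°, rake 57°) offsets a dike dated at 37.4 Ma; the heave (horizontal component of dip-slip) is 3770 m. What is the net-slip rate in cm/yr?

0.0211 cm/yr

dip-slip = heave / cos(dip) = 3770 / cos(55.3°) = 6622 m
net slip = dip-slip / sin(rake) = 6622 / sin(57°) = 7896 m
rate = 7896 m / 37.4 Ma = 0.000211 m/yr = 0.0211 cm/yr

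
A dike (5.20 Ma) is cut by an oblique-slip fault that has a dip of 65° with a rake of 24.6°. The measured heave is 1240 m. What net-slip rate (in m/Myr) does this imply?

1360 m/Myr

dip-slip = heave / cos(dip) = 1240 / cos(65°) = 2934 m
net slip = dip-slip / sin(rake) = 2934 / sin(24.6°) = 7048 m
rate = 7048 m / 5.20 Ma = 0.00136 m/yr = 1360 m/Myr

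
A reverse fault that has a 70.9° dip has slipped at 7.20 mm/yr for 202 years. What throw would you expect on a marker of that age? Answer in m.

dip-slip = rate × time = 7.20 mm/yr × 202 years = 1.454 m
throw = dip-slip × sin(dip) = 1.454 × sin(70.9°) = 1.37 m

1.37 m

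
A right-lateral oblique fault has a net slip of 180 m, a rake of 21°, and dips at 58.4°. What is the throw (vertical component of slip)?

dip-slip = net slip × sin(rake) = 180 m × sin(21°) = 64.51 m
throw = dip-slip × sin(dip) = 64.51 × sin(58.4°) = 54.9 m

54.9 m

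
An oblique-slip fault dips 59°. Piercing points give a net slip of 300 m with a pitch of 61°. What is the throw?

dip-slip = net slip × sin(rake) = 300 m × sin(61°) = 262.4 m
throw = dip-slip × sin(dip) = 262.4 × sin(59°) = 225 m

225 m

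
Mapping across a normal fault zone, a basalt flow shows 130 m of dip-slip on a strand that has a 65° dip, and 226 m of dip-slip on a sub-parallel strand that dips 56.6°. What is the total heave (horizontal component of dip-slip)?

heave_A = 130 × cos(65°) = 54.94 m
heave_B = 226 × cos(56.6°) = 124.4 m
total = 54.94 + 124.4 = 179 m

179 m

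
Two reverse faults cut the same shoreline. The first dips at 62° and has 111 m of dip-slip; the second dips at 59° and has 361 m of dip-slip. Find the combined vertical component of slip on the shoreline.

407 m

throw_A = 111 × sin(62°) = 98.01 m
throw_B = 361 × sin(59°) = 309.4 m
total = 98.01 + 309.4 = 407 m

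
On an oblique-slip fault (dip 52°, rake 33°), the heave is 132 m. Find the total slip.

dip-slip = heave / cos(dip) = 132 / cos(52°) = 214.4 m
net slip = dip-slip / sin(rake) = 214.4 / sin(33°) = 394 m

394 m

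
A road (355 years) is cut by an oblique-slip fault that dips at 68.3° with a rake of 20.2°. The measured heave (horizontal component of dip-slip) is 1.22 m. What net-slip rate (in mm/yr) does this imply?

dip-slip = heave / cos(dip) = 1.22 / cos(68.3°) = 3.300 m
net slip = dip-slip / sin(rake) = 3.300 / sin(20.2°) = 9.556 m
rate = 9.556 m / 355 years = 0.0269 m/yr = 26.9 mm/yr

26.9 mm/yr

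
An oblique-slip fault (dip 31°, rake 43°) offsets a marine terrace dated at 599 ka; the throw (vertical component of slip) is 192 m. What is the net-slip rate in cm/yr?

dip-slip = throw / sin(dip) = 192 / sin(31°) = 372.8 m
net slip = dip-slip / sin(rake) = 372.8 / sin(43°) = 546.6 m
rate = 546.6 m / 599 ka = 0.000913 m/yr = 0.0913 cm/yr

0.0913 cm/yr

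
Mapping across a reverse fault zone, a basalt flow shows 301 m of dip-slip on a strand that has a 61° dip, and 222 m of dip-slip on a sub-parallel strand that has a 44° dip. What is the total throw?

417 m

throw_A = 301 × sin(61°) = 263.3 m
throw_B = 222 × sin(44°) = 154.2 m
total = 263.3 + 154.2 = 417 m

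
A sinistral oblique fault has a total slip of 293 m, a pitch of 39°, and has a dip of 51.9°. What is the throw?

dip-slip = net slip × sin(rake) = 293 m × sin(39°) = 184.4 m
throw = dip-slip × sin(dip) = 184.4 × sin(51.9°) = 145 m

145 m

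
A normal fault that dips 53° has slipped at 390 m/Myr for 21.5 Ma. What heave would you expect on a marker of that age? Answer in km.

dip-slip = rate × time = 390 m/Myr × 21.5 Ma = 8385 m
heave = dip-slip × cos(dip) = 8385 × cos(53°) = 5050 m = 5.05 km

5.05 km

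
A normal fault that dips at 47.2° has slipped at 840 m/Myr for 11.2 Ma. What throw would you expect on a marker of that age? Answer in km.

6.90 km

dip-slip = rate × time = 840 m/Myr × 11.2 Ma = 9408 m
throw = dip-slip × sin(dip) = 9408 × sin(47.2°) = 6900 m = 6.90 km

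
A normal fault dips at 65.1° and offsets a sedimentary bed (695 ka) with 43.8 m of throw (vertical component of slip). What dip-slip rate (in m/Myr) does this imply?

dip-slip = throw / sin(dip) = 43.8 m / sin(65.1°) = 48.29 m
rate = 48.29 m / 695 ka = 0.0000695 m/yr = 69.5 m/Myr

69.5 m/Myr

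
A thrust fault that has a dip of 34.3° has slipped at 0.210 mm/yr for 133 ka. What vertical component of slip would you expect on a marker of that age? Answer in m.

dip-slip = rate × time = 0.210 mm/yr × 133 ka = 27.93 m
throw = dip-slip × sin(dip) = 27.93 × sin(34.3°) = 15.7 m

15.7 m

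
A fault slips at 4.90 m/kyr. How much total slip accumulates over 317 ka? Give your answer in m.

1550 m

slip = rate × time = 4.90 m/kyr × 317 ka = 1550 m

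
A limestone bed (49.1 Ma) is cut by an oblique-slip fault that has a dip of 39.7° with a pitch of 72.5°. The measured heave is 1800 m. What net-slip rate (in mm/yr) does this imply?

0.0500 mm/yr

dip-slip = heave / cos(dip) = 1800 / cos(39.7°) = 2339 m
net slip = dip-slip / sin(rake) = 2339 / sin(72.5°) = 2453 m
rate = 2453 m / 49.1 Ma = 0.0000500 m/yr = 0.0500 mm/yr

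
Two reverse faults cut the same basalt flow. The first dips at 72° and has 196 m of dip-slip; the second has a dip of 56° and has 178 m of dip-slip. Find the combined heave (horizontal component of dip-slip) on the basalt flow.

160 m

heave_A = 196 × cos(72°) = 60.57 m
heave_B = 178 × cos(56°) = 99.54 m
total = 60.57 + 99.54 = 160 m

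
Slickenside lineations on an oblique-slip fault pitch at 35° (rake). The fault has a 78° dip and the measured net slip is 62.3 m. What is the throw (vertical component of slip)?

dip-slip = net slip × sin(rake) = 62.3 m × sin(35°) = 35.73 m
throw = dip-slip × sin(dip) = 35.73 × sin(78°) = 35 m

35 m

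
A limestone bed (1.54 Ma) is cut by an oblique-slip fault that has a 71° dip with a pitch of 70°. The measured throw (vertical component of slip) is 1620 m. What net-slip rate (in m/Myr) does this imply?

1180 m/Myr

dip-slip = throw / sin(dip) = 1620 / sin(71°) = 1713 m
net slip = dip-slip / sin(rake) = 1713 / sin(70°) = 1823 m
rate = 1823 m / 1.54 Ma = 0.00118 m/yr = 1180 m/Myr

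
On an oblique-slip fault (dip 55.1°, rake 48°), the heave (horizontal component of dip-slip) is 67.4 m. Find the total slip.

159 m

dip-slip = heave / cos(dip) = 67.4 / cos(55.1°) = 117.8 m
net slip = dip-slip / sin(rake) = 117.8 / sin(48°) = 159 m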